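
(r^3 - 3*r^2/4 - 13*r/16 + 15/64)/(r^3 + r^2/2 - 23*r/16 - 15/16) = (r - 1/4)/(r + 1)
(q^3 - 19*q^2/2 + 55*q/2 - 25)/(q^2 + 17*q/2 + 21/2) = (2*q^3 - 19*q^2 + 55*q - 50)/(2*q^2 + 17*q + 21)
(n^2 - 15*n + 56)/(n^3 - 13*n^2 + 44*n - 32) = (n - 7)/(n^2 - 5*n + 4)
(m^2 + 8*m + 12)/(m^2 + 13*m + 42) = (m + 2)/(m + 7)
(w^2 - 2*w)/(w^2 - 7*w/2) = 2*(w - 2)/(2*w - 7)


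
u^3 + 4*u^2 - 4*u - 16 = (u - 2)*(u + 2)*(u + 4)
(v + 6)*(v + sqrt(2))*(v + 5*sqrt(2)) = v^3 + 6*v^2 + 6*sqrt(2)*v^2 + 10*v + 36*sqrt(2)*v + 60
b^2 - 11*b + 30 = (b - 6)*(b - 5)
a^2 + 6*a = a*(a + 6)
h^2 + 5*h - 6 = (h - 1)*(h + 6)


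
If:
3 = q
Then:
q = 3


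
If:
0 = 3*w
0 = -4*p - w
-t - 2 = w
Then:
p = 0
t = -2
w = 0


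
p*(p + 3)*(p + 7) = p^3 + 10*p^2 + 21*p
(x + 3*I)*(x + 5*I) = x^2 + 8*I*x - 15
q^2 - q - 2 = (q - 2)*(q + 1)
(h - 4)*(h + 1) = h^2 - 3*h - 4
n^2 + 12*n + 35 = (n + 5)*(n + 7)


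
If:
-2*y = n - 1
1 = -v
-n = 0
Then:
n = 0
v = -1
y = 1/2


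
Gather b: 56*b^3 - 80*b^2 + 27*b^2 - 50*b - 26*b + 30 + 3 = 56*b^3 - 53*b^2 - 76*b + 33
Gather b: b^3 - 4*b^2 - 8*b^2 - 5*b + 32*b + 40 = b^3 - 12*b^2 + 27*b + 40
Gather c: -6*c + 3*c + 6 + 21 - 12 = 15 - 3*c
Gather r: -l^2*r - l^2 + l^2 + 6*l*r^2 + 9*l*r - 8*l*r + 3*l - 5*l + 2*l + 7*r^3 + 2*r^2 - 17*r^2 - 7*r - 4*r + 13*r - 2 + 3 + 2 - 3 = 7*r^3 + r^2*(6*l - 15) + r*(-l^2 + l + 2)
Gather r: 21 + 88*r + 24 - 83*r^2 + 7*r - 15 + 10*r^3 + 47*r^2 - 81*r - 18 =10*r^3 - 36*r^2 + 14*r + 12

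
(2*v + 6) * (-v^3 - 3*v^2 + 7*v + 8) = -2*v^4 - 12*v^3 - 4*v^2 + 58*v + 48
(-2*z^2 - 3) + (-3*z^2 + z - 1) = -5*z^2 + z - 4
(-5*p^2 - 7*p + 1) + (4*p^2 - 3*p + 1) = -p^2 - 10*p + 2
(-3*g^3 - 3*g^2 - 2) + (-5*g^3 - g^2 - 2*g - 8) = -8*g^3 - 4*g^2 - 2*g - 10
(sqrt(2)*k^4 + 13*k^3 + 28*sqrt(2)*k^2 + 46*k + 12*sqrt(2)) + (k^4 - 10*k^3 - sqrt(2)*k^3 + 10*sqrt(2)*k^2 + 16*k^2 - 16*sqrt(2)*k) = k^4 + sqrt(2)*k^4 - sqrt(2)*k^3 + 3*k^3 + 16*k^2 + 38*sqrt(2)*k^2 - 16*sqrt(2)*k + 46*k + 12*sqrt(2)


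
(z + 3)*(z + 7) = z^2 + 10*z + 21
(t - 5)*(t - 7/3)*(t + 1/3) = t^3 - 7*t^2 + 83*t/9 + 35/9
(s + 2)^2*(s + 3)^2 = s^4 + 10*s^3 + 37*s^2 + 60*s + 36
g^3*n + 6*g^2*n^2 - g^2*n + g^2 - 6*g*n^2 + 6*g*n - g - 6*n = (g - 1)*(g + 6*n)*(g*n + 1)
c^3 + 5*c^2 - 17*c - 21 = (c - 3)*(c + 1)*(c + 7)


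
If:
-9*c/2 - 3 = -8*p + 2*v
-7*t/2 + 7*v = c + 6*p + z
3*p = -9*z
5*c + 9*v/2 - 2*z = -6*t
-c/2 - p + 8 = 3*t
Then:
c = -78902/18073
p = -39027/18073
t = 74354/18073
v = -5688/18073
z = 13009/18073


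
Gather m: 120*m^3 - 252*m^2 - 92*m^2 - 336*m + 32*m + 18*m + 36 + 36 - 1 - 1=120*m^3 - 344*m^2 - 286*m + 70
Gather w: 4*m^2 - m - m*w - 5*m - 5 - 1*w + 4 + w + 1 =4*m^2 - m*w - 6*m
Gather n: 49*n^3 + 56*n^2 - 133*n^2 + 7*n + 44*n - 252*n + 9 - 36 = 49*n^3 - 77*n^2 - 201*n - 27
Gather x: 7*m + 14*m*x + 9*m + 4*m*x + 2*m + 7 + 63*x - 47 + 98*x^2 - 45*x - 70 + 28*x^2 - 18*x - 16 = 18*m*x + 18*m + 126*x^2 - 126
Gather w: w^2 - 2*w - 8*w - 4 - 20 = w^2 - 10*w - 24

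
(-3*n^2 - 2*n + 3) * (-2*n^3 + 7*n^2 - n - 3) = 6*n^5 - 17*n^4 - 17*n^3 + 32*n^2 + 3*n - 9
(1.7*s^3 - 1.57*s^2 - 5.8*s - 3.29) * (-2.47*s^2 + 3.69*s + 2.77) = -4.199*s^5 + 10.1509*s^4 + 13.2417*s^3 - 17.6246*s^2 - 28.2061*s - 9.1133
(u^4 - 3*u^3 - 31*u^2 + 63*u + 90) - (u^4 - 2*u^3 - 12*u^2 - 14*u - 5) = -u^3 - 19*u^2 + 77*u + 95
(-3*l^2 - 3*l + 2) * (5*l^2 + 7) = -15*l^4 - 15*l^3 - 11*l^2 - 21*l + 14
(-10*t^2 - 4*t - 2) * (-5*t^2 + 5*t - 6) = 50*t^4 - 30*t^3 + 50*t^2 + 14*t + 12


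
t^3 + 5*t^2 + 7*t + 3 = (t + 1)^2*(t + 3)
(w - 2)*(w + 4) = w^2 + 2*w - 8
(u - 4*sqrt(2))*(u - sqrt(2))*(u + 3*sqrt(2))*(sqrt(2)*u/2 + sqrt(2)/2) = sqrt(2)*u^4/2 - 2*u^3 + sqrt(2)*u^3/2 - 11*sqrt(2)*u^2 - 2*u^2 - 11*sqrt(2)*u + 24*u + 24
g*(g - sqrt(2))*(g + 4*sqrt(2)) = g^3 + 3*sqrt(2)*g^2 - 8*g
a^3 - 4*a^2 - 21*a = a*(a - 7)*(a + 3)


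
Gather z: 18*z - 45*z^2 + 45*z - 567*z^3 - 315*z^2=-567*z^3 - 360*z^2 + 63*z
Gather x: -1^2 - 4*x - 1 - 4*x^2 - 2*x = -4*x^2 - 6*x - 2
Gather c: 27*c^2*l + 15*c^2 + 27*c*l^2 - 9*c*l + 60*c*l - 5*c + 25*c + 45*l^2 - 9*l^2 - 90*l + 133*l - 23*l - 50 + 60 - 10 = c^2*(27*l + 15) + c*(27*l^2 + 51*l + 20) + 36*l^2 + 20*l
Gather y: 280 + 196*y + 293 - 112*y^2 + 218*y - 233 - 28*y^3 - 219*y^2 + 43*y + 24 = -28*y^3 - 331*y^2 + 457*y + 364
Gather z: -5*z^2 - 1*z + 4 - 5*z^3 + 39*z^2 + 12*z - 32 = -5*z^3 + 34*z^2 + 11*z - 28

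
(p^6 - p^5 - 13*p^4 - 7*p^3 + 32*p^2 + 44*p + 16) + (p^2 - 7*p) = p^6 - p^5 - 13*p^4 - 7*p^3 + 33*p^2 + 37*p + 16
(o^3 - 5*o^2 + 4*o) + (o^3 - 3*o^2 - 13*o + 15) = 2*o^3 - 8*o^2 - 9*o + 15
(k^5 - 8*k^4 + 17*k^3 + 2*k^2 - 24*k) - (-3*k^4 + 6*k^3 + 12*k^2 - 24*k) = k^5 - 5*k^4 + 11*k^3 - 10*k^2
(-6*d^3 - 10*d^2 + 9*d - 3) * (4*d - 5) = -24*d^4 - 10*d^3 + 86*d^2 - 57*d + 15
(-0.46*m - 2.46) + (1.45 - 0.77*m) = -1.23*m - 1.01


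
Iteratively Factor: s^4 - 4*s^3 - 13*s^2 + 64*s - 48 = (s + 4)*(s^3 - 8*s^2 + 19*s - 12) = (s - 4)*(s + 4)*(s^2 - 4*s + 3) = (s - 4)*(s - 1)*(s + 4)*(s - 3)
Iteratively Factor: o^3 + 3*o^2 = (o)*(o^2 + 3*o) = o^2*(o + 3)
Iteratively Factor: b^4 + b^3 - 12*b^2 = (b)*(b^3 + b^2 - 12*b) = b*(b - 3)*(b^2 + 4*b) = b*(b - 3)*(b + 4)*(b)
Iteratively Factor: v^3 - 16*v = (v - 4)*(v^2 + 4*v) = (v - 4)*(v + 4)*(v)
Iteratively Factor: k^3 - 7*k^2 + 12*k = (k - 3)*(k^2 - 4*k) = (k - 4)*(k - 3)*(k)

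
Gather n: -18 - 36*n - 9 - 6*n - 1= -42*n - 28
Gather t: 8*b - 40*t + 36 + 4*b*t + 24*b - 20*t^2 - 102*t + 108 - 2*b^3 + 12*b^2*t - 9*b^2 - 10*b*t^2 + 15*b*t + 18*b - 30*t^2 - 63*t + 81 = -2*b^3 - 9*b^2 + 50*b + t^2*(-10*b - 50) + t*(12*b^2 + 19*b - 205) + 225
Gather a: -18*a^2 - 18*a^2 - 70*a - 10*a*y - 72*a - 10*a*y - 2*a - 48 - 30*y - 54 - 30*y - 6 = -36*a^2 + a*(-20*y - 144) - 60*y - 108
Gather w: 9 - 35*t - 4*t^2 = -4*t^2 - 35*t + 9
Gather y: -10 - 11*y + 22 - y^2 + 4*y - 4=-y^2 - 7*y + 8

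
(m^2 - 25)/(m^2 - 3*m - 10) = (m + 5)/(m + 2)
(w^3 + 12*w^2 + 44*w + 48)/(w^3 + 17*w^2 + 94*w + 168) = (w + 2)/(w + 7)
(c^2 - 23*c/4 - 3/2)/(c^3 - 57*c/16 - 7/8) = 4*(c - 6)/(4*c^2 - c - 14)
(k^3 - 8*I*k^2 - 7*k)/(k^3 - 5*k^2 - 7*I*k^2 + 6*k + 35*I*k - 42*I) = k*(k - I)/(k^2 - 5*k + 6)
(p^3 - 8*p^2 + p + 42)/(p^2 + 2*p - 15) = (p^2 - 5*p - 14)/(p + 5)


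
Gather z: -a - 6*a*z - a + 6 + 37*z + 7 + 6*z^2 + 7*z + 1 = -2*a + 6*z^2 + z*(44 - 6*a) + 14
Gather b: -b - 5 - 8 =-b - 13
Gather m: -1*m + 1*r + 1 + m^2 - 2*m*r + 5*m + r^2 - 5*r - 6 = m^2 + m*(4 - 2*r) + r^2 - 4*r - 5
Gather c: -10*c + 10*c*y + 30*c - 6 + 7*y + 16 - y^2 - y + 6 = c*(10*y + 20) - y^2 + 6*y + 16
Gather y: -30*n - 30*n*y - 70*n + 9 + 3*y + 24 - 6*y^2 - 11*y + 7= -100*n - 6*y^2 + y*(-30*n - 8) + 40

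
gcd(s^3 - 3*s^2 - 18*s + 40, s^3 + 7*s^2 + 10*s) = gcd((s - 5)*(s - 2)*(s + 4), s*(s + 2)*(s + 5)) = 1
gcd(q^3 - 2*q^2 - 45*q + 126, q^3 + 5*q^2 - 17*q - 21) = q^2 + 4*q - 21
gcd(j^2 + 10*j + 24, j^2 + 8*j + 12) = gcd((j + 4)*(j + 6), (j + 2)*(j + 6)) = j + 6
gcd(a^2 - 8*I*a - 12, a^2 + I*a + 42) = a - 6*I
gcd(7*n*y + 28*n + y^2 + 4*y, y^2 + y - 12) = y + 4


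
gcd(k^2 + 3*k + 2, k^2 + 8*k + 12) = k + 2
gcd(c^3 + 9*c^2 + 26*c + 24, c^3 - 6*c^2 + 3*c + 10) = 1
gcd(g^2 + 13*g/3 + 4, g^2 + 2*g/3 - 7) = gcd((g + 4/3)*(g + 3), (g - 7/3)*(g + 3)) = g + 3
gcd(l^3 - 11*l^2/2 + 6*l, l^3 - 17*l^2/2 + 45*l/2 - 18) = l^2 - 11*l/2 + 6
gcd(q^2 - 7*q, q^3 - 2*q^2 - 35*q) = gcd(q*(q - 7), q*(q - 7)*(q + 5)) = q^2 - 7*q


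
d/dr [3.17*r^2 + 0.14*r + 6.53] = 6.34*r + 0.14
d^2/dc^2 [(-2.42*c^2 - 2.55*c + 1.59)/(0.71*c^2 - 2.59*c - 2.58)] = (-11.471186*c^3 - 21.788622*c^2 - 45.569646*c + 29.019126)/(0.357911*c^6 - 3.916857*c^5 + 10.386519*c^4 + 11.092193*c^3 - 37.742562*c^2 - 51.720228*c - 17.173512)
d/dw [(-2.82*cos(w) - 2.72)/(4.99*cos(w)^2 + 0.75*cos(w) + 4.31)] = (-14.0718*cos(w)^2 - 27.1456*cos(w) + 10.1142)*sin(w)/(24.9001*cos(w)^4 + 7.485*cos(w)^3 + 43.5763*cos(w)^2 + 6.465*cos(w) + 18.5761)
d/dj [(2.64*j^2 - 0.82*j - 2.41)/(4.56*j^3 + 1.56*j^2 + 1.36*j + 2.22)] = (-12.0384*j^4 + 7.4784*j^3 + 37.8384*j^2 + 19.2408*j + 1.4572)/(20.7936*j^6 + 14.2272*j^5 + 14.8368*j^4 + 24.4896*j^3 + 8.776*j^2 + 6.0384*j + 4.9284)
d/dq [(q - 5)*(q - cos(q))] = q + (q - 5)*(sin(q) + 1) - cos(q)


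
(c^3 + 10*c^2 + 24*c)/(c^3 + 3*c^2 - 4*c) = (c + 6)/(c - 1)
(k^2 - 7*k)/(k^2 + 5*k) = (k - 7)/(k + 5)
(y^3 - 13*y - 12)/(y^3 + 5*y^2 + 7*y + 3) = (y - 4)/(y + 1)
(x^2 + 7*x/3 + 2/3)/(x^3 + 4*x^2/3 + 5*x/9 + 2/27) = 9*(x + 2)/(9*x^2 + 9*x + 2)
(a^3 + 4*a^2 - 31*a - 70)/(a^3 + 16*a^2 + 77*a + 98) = (a - 5)/(a + 7)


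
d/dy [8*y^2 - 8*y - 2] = 16*y - 8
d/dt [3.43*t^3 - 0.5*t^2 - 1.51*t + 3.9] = 10.29*t^2 - 1.0*t - 1.51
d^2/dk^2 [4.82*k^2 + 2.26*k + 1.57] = 9.64000000000000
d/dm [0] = 0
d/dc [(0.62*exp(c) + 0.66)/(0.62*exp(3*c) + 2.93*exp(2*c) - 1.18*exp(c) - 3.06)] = (-(0.62*exp(c) + 0.66)*(1.86*exp(2*c) + 5.86*exp(c) - 1.18) + 0.3844*exp(3*c) + 1.8166*exp(2*c) - 0.7316*exp(c) - 1.8972)*exp(c)/(0.62*exp(3*c) + 2.93*exp(2*c) - 1.18*exp(c) - 3.06)^2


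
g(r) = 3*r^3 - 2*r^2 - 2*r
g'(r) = 9*r^2 - 4*r - 2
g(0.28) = -0.65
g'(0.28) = -2.41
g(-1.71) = -17.43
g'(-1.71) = 31.16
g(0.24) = -0.55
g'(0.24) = -2.44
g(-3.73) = -176.05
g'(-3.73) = 138.14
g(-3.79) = -184.47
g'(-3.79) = 142.44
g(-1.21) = -5.82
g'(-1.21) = 16.02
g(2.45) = 27.21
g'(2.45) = 42.22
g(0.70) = -1.35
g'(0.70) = -0.39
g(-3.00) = -93.00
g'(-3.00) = 91.00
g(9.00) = 2007.00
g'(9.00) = 691.00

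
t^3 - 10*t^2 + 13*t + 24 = (t - 8)*(t - 3)*(t + 1)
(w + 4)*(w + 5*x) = w^2 + 5*w*x + 4*w + 20*x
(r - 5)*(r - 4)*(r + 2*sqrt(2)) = r^3 - 9*r^2 + 2*sqrt(2)*r^2 - 18*sqrt(2)*r + 20*r + 40*sqrt(2)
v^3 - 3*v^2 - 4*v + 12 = (v - 3)*(v - 2)*(v + 2)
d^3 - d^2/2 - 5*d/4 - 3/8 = (d - 3/2)*(d + 1/2)^2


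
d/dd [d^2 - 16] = 2*d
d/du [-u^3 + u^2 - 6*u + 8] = -3*u^2 + 2*u - 6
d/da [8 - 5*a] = -5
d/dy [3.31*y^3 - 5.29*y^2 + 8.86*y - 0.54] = 9.93*y^2 - 10.58*y + 8.86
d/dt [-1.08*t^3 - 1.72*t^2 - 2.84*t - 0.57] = -3.24*t^2 - 3.44*t - 2.84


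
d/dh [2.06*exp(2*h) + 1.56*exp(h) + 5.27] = (4.12*exp(h) + 1.56)*exp(h)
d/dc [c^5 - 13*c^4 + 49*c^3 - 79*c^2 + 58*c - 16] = 5*c^4 - 52*c^3 + 147*c^2 - 158*c + 58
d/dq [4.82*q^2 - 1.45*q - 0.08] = 9.64*q - 1.45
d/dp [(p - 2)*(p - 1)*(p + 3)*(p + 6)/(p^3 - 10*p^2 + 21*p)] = (p^6 - 20*p^5 + 10*p^4 + 324*p^3 - 615*p^2 + 720*p - 756)/(p^2*(p^4 - 20*p^3 + 142*p^2 - 420*p + 441))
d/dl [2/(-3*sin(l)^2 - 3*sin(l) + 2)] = 6*(2*sin(l) + 1)*cos(l)/(3*sin(l)^2 + 3*sin(l) - 2)^2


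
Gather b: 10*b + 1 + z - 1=10*b + z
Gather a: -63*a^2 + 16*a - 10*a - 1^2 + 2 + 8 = -63*a^2 + 6*a + 9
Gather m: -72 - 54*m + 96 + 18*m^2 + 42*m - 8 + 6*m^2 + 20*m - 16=24*m^2 + 8*m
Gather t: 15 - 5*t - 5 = 10 - 5*t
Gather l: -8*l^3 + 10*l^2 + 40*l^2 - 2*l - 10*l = -8*l^3 + 50*l^2 - 12*l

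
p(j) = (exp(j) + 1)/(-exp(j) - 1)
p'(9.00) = 0.00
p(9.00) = -1.00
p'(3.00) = 0.00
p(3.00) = -1.00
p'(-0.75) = 0.00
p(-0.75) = -1.00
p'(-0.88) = 0.00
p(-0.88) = -1.00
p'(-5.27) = 0.00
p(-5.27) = -1.00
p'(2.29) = 0.00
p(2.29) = -1.00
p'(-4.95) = 0.00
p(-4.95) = -1.00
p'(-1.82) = -0.00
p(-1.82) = -1.00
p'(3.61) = 0.00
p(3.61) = -1.00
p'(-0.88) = 0.00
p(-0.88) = -1.00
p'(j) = exp(j)/(-exp(j) - 1) + (exp(j) + 1)*exp(j)/(-exp(j) - 1)^2 = 0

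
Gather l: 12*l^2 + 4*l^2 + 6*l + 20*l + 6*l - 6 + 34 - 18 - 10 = 16*l^2 + 32*l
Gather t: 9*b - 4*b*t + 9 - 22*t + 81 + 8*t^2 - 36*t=9*b + 8*t^2 + t*(-4*b - 58) + 90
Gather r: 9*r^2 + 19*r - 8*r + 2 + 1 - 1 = 9*r^2 + 11*r + 2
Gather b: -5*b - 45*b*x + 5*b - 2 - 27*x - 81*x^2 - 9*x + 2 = -45*b*x - 81*x^2 - 36*x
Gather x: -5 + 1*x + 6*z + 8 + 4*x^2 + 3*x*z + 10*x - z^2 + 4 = 4*x^2 + x*(3*z + 11) - z^2 + 6*z + 7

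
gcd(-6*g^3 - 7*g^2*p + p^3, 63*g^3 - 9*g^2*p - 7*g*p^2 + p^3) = -3*g + p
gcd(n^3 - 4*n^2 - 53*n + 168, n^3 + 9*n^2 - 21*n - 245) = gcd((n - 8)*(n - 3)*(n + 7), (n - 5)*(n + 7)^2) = n + 7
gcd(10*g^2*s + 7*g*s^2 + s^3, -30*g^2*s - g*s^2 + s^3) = 5*g*s + s^2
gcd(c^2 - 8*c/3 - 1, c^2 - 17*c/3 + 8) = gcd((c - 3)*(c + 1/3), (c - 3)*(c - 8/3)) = c - 3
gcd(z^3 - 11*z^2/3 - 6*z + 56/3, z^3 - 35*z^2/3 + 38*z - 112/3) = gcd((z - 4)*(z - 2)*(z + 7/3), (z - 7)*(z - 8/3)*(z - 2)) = z - 2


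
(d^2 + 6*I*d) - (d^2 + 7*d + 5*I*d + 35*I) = -7*d + I*d - 35*I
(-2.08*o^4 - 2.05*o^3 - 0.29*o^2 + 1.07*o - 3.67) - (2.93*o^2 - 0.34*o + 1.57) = -2.08*o^4 - 2.05*o^3 - 3.22*o^2 + 1.41*o - 5.24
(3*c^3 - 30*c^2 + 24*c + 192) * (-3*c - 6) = -9*c^4 + 72*c^3 + 108*c^2 - 720*c - 1152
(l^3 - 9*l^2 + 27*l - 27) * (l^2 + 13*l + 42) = l^5 + 4*l^4 - 48*l^3 - 54*l^2 + 783*l - 1134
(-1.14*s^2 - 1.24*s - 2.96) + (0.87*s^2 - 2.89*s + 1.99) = -0.27*s^2 - 4.13*s - 0.97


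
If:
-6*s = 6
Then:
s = -1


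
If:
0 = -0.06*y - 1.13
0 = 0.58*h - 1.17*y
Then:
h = -37.99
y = -18.83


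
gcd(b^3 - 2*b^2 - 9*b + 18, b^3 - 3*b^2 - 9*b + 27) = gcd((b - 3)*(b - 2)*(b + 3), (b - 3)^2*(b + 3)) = b^2 - 9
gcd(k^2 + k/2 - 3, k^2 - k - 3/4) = k - 3/2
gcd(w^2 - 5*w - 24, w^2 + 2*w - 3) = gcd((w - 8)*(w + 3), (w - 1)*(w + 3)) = w + 3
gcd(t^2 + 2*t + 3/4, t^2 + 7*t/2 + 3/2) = t + 1/2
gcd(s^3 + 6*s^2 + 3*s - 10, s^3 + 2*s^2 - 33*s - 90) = s + 5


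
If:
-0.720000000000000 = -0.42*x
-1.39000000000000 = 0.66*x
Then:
No Solution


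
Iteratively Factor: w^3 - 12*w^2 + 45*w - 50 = (w - 5)*(w^2 - 7*w + 10) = (w - 5)^2*(w - 2)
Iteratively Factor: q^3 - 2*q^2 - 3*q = (q)*(q^2 - 2*q - 3) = q*(q + 1)*(q - 3)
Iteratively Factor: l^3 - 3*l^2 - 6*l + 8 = (l + 2)*(l^2 - 5*l + 4) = (l - 1)*(l + 2)*(l - 4)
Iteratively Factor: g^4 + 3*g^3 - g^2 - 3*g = (g - 1)*(g^3 + 4*g^2 + 3*g) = (g - 1)*(g + 3)*(g^2 + g) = g*(g - 1)*(g + 3)*(g + 1)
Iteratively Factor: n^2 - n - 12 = (n - 4)*(n + 3)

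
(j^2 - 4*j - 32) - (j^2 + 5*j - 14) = -9*j - 18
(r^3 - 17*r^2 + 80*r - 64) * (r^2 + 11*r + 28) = r^5 - 6*r^4 - 79*r^3 + 340*r^2 + 1536*r - 1792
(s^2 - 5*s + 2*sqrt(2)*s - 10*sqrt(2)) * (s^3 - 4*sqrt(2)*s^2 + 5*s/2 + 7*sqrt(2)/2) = s^5 - 5*s^4 - 2*sqrt(2)*s^4 - 27*s^3/2 + 10*sqrt(2)*s^3 + 17*sqrt(2)*s^2/2 + 135*s^2/2 - 85*sqrt(2)*s/2 + 14*s - 70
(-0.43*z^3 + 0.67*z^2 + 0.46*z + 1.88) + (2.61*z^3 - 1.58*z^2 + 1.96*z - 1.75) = 2.18*z^3 - 0.91*z^2 + 2.42*z + 0.13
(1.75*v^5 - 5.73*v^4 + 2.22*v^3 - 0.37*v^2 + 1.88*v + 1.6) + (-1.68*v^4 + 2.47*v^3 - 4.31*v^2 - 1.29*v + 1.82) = 1.75*v^5 - 7.41*v^4 + 4.69*v^3 - 4.68*v^2 + 0.59*v + 3.42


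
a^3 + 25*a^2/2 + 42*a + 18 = (a + 1/2)*(a + 6)^2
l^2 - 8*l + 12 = (l - 6)*(l - 2)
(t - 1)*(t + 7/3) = t^2 + 4*t/3 - 7/3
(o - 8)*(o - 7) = o^2 - 15*o + 56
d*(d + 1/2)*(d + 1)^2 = d^4 + 5*d^3/2 + 2*d^2 + d/2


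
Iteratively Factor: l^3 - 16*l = (l + 4)*(l^2 - 4*l) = (l - 4)*(l + 4)*(l)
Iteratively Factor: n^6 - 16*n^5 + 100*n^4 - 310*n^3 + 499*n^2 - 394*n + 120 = (n - 1)*(n^5 - 15*n^4 + 85*n^3 - 225*n^2 + 274*n - 120) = (n - 4)*(n - 1)*(n^4 - 11*n^3 + 41*n^2 - 61*n + 30) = (n - 4)*(n - 2)*(n - 1)*(n^3 - 9*n^2 + 23*n - 15) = (n - 4)*(n - 2)*(n - 1)^2*(n^2 - 8*n + 15) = (n - 4)*(n - 3)*(n - 2)*(n - 1)^2*(n - 5)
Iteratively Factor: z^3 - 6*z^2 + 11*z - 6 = (z - 2)*(z^2 - 4*z + 3) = (z - 3)*(z - 2)*(z - 1)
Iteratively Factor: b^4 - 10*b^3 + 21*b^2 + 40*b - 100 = (b - 5)*(b^3 - 5*b^2 - 4*b + 20) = (b - 5)*(b + 2)*(b^2 - 7*b + 10) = (b - 5)*(b - 2)*(b + 2)*(b - 5)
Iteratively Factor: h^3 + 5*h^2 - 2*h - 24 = (h + 4)*(h^2 + h - 6) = (h - 2)*(h + 4)*(h + 3)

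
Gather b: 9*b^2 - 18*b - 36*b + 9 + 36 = 9*b^2 - 54*b + 45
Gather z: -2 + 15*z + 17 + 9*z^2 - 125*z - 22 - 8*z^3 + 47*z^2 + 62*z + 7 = -8*z^3 + 56*z^2 - 48*z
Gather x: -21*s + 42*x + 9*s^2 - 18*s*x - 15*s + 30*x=9*s^2 - 36*s + x*(72 - 18*s)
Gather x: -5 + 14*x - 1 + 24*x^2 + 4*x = 24*x^2 + 18*x - 6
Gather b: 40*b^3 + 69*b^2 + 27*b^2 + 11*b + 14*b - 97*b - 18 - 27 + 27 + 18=40*b^3 + 96*b^2 - 72*b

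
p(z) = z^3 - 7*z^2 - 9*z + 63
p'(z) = 3*z^2 - 14*z - 9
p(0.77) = 52.38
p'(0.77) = -18.00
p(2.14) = 21.48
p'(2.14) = -25.22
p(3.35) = -8.11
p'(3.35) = -22.23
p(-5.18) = -217.20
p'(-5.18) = 144.02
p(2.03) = 24.25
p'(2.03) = -25.06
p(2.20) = 19.97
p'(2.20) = -25.28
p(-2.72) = 15.57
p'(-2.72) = 51.28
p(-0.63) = 65.64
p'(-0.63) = 1.01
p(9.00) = 144.00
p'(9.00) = 108.00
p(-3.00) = 0.00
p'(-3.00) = 60.00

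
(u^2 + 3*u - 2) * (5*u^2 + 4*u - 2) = 5*u^4 + 19*u^3 - 14*u + 4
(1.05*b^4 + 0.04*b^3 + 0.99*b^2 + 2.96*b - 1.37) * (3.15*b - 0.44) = 3.3075*b^5 - 0.336*b^4 + 3.1009*b^3 + 8.8884*b^2 - 5.6179*b + 0.6028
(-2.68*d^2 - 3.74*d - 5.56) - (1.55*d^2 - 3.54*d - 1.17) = -4.23*d^2 - 0.2*d - 4.39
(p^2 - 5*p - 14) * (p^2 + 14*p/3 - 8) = p^4 - p^3/3 - 136*p^2/3 - 76*p/3 + 112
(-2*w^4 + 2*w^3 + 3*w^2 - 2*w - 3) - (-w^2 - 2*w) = -2*w^4 + 2*w^3 + 4*w^2 - 3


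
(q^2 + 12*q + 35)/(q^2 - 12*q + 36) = (q^2 + 12*q + 35)/(q^2 - 12*q + 36)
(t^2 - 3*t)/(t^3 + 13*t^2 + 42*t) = (t - 3)/(t^2 + 13*t + 42)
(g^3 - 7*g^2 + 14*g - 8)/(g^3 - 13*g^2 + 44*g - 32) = (g - 2)/(g - 8)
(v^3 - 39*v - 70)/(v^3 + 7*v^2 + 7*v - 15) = (v^2 - 5*v - 14)/(v^2 + 2*v - 3)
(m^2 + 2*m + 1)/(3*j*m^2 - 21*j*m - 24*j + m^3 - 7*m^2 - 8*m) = (m + 1)/(3*j*m - 24*j + m^2 - 8*m)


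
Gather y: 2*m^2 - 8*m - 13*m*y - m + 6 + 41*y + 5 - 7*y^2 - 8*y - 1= 2*m^2 - 9*m - 7*y^2 + y*(33 - 13*m) + 10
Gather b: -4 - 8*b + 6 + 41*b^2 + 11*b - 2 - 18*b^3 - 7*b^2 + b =-18*b^3 + 34*b^2 + 4*b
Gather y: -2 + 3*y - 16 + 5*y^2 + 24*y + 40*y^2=45*y^2 + 27*y - 18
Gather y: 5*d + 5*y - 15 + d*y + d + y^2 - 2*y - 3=6*d + y^2 + y*(d + 3) - 18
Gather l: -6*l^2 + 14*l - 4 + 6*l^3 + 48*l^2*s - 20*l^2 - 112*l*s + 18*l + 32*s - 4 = 6*l^3 + l^2*(48*s - 26) + l*(32 - 112*s) + 32*s - 8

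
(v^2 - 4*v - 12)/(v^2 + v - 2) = (v - 6)/(v - 1)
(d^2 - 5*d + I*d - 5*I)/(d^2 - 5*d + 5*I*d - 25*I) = (d + I)/(d + 5*I)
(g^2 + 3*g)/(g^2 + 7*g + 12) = g/(g + 4)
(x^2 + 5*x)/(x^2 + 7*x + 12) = x*(x + 5)/(x^2 + 7*x + 12)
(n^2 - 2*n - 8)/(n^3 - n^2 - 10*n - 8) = 1/(n + 1)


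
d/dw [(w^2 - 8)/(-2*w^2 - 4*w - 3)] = 2*(-2*w^2 - 19*w - 16)/(4*w^4 + 16*w^3 + 28*w^2 + 24*w + 9)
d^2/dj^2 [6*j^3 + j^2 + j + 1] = 36*j + 2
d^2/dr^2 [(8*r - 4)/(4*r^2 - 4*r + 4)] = 2*(3*(1 - 2*r)*(r^2 - r + 1) + (2*r - 1)^3)/(r^2 - r + 1)^3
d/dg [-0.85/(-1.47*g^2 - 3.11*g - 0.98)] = (-2.499*g - 2.6435)/(1.47*g^2 + 3.11*g + 0.98)^2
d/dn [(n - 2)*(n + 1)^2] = 3*n^2 - 3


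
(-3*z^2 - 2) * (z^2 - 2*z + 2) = -3*z^4 + 6*z^3 - 8*z^2 + 4*z - 4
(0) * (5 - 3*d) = 0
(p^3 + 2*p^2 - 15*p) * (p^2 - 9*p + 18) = p^5 - 7*p^4 - 15*p^3 + 171*p^2 - 270*p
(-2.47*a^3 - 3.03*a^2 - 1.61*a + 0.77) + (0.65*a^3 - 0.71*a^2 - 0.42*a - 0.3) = -1.82*a^3 - 3.74*a^2 - 2.03*a + 0.47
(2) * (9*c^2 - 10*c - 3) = 18*c^2 - 20*c - 6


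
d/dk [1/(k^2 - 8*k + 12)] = 2*(4 - k)/(k^2 - 8*k + 12)^2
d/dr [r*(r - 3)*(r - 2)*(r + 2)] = 4*r^3 - 9*r^2 - 8*r + 12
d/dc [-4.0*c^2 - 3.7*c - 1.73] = -8.0*c - 3.7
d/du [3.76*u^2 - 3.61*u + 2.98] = 7.52*u - 3.61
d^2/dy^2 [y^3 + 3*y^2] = 6*y + 6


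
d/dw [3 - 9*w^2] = -18*w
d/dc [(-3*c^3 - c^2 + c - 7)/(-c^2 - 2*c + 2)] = 3*(c^4 + 4*c^3 - 5*c^2 - 6*c - 4)/(c^4 + 4*c^3 - 8*c + 4)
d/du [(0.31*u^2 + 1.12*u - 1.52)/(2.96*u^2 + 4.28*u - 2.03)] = (-1.9884*u^2 + 7.7398*u + 4.232)/(8.7616*u^4 + 25.3376*u^3 + 6.3008*u^2 - 17.3768*u + 4.1209)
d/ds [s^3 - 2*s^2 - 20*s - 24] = 3*s^2 - 4*s - 20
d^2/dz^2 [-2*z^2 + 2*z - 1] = -4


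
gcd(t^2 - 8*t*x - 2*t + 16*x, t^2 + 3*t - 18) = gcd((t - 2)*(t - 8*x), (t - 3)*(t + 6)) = 1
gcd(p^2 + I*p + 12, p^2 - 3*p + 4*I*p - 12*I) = p + 4*I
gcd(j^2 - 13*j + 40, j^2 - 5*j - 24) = j - 8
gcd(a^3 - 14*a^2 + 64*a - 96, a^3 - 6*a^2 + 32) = a^2 - 8*a + 16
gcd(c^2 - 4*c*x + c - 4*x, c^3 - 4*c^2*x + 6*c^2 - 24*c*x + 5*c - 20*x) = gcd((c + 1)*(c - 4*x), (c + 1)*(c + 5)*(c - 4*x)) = -c^2 + 4*c*x - c + 4*x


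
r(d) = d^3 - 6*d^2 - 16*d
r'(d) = 3*d^2 - 12*d - 16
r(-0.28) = 3.99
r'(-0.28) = -12.40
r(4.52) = -102.56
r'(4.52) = -8.95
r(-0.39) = 5.27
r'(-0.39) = -10.86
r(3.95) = -95.19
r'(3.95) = -16.59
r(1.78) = -41.85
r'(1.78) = -27.85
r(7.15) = -55.61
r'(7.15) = 51.57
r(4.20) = -98.95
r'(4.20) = -13.48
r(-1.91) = 1.70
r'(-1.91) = 17.86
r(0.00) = 0.00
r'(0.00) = -16.00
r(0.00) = 0.00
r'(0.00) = -16.00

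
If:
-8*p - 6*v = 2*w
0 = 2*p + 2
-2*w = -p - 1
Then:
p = -1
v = 4/3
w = 0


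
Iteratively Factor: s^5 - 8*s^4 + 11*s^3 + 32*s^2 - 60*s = (s - 3)*(s^4 - 5*s^3 - 4*s^2 + 20*s) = (s - 3)*(s + 2)*(s^3 - 7*s^2 + 10*s) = (s - 5)*(s - 3)*(s + 2)*(s^2 - 2*s) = s*(s - 5)*(s - 3)*(s + 2)*(s - 2)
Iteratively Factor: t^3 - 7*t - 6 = (t - 3)*(t^2 + 3*t + 2) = (t - 3)*(t + 1)*(t + 2)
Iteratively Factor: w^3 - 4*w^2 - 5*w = (w - 5)*(w^2 + w) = (w - 5)*(w + 1)*(w)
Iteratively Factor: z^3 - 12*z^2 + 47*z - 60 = (z - 5)*(z^2 - 7*z + 12) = (z - 5)*(z - 3)*(z - 4)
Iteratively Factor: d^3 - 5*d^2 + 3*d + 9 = (d - 3)*(d^2 - 2*d - 3) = (d - 3)^2*(d + 1)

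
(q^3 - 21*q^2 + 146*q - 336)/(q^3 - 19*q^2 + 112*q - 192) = (q^2 - 13*q + 42)/(q^2 - 11*q + 24)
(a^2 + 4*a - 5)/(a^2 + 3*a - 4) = (a + 5)/(a + 4)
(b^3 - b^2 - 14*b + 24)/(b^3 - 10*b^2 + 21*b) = (b^2 + 2*b - 8)/(b*(b - 7))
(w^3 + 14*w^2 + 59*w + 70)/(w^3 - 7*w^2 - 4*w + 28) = (w^2 + 12*w + 35)/(w^2 - 9*w + 14)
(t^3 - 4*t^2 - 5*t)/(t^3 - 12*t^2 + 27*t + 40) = t/(t - 8)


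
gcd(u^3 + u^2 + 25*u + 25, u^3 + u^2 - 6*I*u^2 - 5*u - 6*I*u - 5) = u^2 + u*(1 - 5*I) - 5*I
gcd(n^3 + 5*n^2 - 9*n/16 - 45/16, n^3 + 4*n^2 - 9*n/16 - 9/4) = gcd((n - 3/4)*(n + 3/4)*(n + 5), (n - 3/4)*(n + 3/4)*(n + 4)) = n^2 - 9/16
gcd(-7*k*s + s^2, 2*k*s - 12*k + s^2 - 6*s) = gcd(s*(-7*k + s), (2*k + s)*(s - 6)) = 1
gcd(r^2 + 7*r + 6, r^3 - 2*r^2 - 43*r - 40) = r + 1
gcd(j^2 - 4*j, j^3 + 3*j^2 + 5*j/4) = j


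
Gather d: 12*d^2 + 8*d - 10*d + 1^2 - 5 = 12*d^2 - 2*d - 4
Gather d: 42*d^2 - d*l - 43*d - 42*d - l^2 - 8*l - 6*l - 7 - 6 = 42*d^2 + d*(-l - 85) - l^2 - 14*l - 13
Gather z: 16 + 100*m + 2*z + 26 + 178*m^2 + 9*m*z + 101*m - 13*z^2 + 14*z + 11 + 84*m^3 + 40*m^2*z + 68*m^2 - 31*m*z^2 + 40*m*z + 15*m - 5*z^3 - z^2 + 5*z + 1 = 84*m^3 + 246*m^2 + 216*m - 5*z^3 + z^2*(-31*m - 14) + z*(40*m^2 + 49*m + 21) + 54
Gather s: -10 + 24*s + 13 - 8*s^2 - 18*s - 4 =-8*s^2 + 6*s - 1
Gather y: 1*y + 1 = y + 1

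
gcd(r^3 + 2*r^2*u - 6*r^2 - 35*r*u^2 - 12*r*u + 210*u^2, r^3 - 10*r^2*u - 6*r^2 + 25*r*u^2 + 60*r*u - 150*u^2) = r^2 - 5*r*u - 6*r + 30*u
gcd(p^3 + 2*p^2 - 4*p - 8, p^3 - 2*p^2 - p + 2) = p - 2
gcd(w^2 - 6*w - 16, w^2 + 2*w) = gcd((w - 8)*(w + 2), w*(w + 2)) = w + 2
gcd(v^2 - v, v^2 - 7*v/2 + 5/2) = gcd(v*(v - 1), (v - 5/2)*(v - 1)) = v - 1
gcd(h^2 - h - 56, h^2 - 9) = 1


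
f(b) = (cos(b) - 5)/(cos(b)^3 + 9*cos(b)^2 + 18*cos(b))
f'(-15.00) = 0.21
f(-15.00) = 0.65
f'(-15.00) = 0.21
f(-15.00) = 0.65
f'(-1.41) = 10.62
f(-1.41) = -1.55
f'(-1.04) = 0.88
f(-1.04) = -0.39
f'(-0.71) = 0.28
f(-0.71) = -0.22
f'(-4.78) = -60.64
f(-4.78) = -3.92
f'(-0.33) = 0.09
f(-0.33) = -0.16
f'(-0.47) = 0.14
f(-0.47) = -0.17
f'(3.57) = 0.06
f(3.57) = 0.61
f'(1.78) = -6.21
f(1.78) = 1.55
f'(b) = (cos(b) - 5)*(3*sin(b)*cos(b)^2 + 18*sin(b)*cos(b) + 18*sin(b))/(cos(b)^3 + 9*cos(b)^2 + 18*cos(b))^2 - sin(b)/(cos(b)^3 + 9*cos(b)^2 + 18*cos(b)) = 2*(cos(b)^3 - 3*cos(b)^2 - 45*cos(b) - 45)*sin(b)/((cos(b) + 3)^2*(cos(b) + 6)^2*cos(b)^2)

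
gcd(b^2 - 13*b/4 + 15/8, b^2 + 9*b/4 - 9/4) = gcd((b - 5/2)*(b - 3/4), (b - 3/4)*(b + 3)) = b - 3/4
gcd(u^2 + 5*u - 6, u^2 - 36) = u + 6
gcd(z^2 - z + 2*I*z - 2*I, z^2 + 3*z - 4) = z - 1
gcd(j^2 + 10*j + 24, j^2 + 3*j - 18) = j + 6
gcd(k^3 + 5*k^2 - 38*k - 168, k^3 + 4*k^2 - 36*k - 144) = k^2 - 2*k - 24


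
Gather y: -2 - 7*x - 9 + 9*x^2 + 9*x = 9*x^2 + 2*x - 11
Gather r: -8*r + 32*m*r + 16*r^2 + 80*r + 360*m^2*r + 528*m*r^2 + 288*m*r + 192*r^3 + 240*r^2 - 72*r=192*r^3 + r^2*(528*m + 256) + r*(360*m^2 + 320*m)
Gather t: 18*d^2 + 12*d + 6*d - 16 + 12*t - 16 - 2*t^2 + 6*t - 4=18*d^2 + 18*d - 2*t^2 + 18*t - 36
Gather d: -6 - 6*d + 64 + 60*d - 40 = 54*d + 18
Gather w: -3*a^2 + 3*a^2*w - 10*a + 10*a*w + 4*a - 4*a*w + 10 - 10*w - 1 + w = -3*a^2 - 6*a + w*(3*a^2 + 6*a - 9) + 9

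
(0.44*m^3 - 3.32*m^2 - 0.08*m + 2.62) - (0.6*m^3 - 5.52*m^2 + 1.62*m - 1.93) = -0.16*m^3 + 2.2*m^2 - 1.7*m + 4.55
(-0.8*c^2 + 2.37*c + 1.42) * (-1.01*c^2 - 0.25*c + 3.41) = 0.808*c^4 - 2.1937*c^3 - 4.7547*c^2 + 7.7267*c + 4.8422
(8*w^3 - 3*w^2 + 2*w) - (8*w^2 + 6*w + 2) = 8*w^3 - 11*w^2 - 4*w - 2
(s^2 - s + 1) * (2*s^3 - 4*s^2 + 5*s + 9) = 2*s^5 - 6*s^4 + 11*s^3 - 4*s + 9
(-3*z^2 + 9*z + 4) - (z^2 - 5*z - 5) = -4*z^2 + 14*z + 9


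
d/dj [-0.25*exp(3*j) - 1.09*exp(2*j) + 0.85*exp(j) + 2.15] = (-0.75*exp(2*j) - 2.18*exp(j) + 0.85)*exp(j)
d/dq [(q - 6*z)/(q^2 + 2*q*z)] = (q*(q + 2*z) - 2*(q - 6*z)*(q + z))/(q^2*(q + 2*z)^2)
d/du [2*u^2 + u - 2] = 4*u + 1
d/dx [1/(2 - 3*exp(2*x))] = 6*exp(2*x)/(3*exp(2*x) - 2)^2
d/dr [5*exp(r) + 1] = 5*exp(r)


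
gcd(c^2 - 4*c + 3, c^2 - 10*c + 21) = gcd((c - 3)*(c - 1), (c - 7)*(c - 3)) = c - 3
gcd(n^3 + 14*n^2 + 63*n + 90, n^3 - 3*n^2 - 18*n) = n + 3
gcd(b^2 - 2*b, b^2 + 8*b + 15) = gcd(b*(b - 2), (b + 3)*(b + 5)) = 1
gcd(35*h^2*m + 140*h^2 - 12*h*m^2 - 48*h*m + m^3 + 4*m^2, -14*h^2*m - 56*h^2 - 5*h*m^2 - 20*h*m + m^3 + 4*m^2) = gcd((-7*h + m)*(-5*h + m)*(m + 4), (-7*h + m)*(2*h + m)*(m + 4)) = 7*h*m + 28*h - m^2 - 4*m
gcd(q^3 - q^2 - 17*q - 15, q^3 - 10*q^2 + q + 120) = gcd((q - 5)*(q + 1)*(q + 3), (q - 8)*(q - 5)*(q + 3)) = q^2 - 2*q - 15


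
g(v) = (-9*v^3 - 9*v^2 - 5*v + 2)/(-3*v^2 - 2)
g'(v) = 6*v*(-9*v^3 - 9*v^2 - 5*v + 2)/(-3*v^2 - 2)^2 + (-27*v^2 - 18*v - 5)/(-3*v^2 - 2)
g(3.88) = 14.39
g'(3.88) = 3.10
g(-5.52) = -13.59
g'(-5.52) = 2.98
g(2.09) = 8.60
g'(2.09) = 3.49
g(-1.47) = -2.18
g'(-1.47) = 2.08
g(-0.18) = -1.27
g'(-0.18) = 0.60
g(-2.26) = -4.11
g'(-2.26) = 2.68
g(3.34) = 12.70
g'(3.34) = 3.15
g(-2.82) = -5.66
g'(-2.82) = 2.83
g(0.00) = -1.00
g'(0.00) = 2.50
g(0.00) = -1.00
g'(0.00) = 2.50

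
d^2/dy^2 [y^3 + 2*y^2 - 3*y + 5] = 6*y + 4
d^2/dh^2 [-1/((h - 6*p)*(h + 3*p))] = 2*(-(h - 6*p)^2 - (h - 6*p)*(h + 3*p) - (h + 3*p)^2)/((h - 6*p)^3*(h + 3*p)^3)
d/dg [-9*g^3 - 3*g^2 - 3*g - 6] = -27*g^2 - 6*g - 3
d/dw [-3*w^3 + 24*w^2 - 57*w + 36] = -9*w^2 + 48*w - 57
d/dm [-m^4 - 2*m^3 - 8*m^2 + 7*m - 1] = -4*m^3 - 6*m^2 - 16*m + 7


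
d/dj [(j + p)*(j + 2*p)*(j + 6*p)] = 3*j^2 + 18*j*p + 20*p^2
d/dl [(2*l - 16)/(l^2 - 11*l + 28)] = 2*(-l^2 + 16*l - 60)/(l^4 - 22*l^3 + 177*l^2 - 616*l + 784)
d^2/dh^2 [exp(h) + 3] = exp(h)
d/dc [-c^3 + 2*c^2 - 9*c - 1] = -3*c^2 + 4*c - 9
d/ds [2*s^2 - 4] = 4*s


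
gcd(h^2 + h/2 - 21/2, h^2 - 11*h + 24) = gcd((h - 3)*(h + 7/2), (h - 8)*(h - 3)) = h - 3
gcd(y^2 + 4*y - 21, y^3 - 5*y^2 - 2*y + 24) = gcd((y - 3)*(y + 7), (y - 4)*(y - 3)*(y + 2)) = y - 3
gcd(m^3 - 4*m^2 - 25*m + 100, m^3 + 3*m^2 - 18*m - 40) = m^2 + m - 20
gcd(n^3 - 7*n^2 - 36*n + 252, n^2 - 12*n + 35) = n - 7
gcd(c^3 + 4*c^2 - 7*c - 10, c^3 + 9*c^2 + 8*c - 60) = c^2 + 3*c - 10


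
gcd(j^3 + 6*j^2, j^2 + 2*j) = j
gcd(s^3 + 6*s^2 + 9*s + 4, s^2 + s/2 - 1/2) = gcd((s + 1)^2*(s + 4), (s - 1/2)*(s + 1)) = s + 1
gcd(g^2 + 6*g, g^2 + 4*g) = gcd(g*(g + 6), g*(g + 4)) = g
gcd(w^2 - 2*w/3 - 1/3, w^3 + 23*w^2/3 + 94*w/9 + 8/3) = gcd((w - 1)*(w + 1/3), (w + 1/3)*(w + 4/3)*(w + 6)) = w + 1/3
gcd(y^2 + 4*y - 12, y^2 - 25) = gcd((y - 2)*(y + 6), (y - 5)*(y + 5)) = 1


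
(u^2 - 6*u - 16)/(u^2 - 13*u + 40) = (u + 2)/(u - 5)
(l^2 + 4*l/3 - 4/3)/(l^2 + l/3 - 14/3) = (3*l^2 + 4*l - 4)/(3*l^2 + l - 14)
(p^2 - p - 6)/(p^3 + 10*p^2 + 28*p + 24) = (p - 3)/(p^2 + 8*p + 12)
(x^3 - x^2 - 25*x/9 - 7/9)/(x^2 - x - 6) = (-x^3 + x^2 + 25*x/9 + 7/9)/(-x^2 + x + 6)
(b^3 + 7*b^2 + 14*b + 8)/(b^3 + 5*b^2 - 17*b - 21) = (b^2 + 6*b + 8)/(b^2 + 4*b - 21)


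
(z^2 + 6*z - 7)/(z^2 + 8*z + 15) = (z^2 + 6*z - 7)/(z^2 + 8*z + 15)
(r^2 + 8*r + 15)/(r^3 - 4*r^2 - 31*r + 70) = (r + 3)/(r^2 - 9*r + 14)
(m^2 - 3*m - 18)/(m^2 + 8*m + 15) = (m - 6)/(m + 5)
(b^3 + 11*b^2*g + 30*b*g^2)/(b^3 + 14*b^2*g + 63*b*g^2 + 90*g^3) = b/(b + 3*g)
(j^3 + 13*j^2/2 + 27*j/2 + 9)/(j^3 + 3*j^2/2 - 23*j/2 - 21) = (2*j + 3)/(2*j - 7)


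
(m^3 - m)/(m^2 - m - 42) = (m^3 - m)/(m^2 - m - 42)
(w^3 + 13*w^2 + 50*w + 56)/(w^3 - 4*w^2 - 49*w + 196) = (w^2 + 6*w + 8)/(w^2 - 11*w + 28)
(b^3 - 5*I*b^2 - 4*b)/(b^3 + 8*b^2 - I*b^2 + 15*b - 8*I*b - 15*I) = b*(b - 4*I)/(b^2 + 8*b + 15)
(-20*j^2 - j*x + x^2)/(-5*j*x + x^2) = (4*j + x)/x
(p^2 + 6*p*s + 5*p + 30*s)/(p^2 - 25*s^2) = (p^2 + 6*p*s + 5*p + 30*s)/(p^2 - 25*s^2)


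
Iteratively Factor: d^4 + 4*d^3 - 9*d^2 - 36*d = (d)*(d^3 + 4*d^2 - 9*d - 36) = d*(d + 4)*(d^2 - 9) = d*(d - 3)*(d + 4)*(d + 3)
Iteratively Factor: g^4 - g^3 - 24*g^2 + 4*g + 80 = (g - 2)*(g^3 + g^2 - 22*g - 40) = (g - 5)*(g - 2)*(g^2 + 6*g + 8) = (g - 5)*(g - 2)*(g + 4)*(g + 2)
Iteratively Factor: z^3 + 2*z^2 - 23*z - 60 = (z - 5)*(z^2 + 7*z + 12) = (z - 5)*(z + 4)*(z + 3)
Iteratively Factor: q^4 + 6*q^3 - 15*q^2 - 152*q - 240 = (q + 3)*(q^3 + 3*q^2 - 24*q - 80) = (q + 3)*(q + 4)*(q^2 - q - 20) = (q - 5)*(q + 3)*(q + 4)*(q + 4)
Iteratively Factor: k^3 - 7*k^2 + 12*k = (k)*(k^2 - 7*k + 12) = k*(k - 3)*(k - 4)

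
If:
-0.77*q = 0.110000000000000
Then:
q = -0.14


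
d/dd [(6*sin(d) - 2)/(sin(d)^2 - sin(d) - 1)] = 2*(2*sin(d) + 3*cos(d)^2 - 7)*cos(d)/(sin(d) + cos(d)^2)^2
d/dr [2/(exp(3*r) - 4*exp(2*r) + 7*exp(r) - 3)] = (-6*exp(2*r) + 16*exp(r) - 14)*exp(r)/(exp(3*r) - 4*exp(2*r) + 7*exp(r) - 3)^2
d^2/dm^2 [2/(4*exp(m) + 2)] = (4*exp(m) - 2)*exp(m)/(2*exp(m) + 1)^3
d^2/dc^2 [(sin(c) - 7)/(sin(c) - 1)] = 6*(sin(c) + 2)/(sin(c) - 1)^2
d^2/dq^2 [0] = 0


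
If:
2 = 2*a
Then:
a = 1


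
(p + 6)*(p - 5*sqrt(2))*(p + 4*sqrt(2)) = p^3 - sqrt(2)*p^2 + 6*p^2 - 40*p - 6*sqrt(2)*p - 240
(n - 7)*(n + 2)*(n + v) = n^3 + n^2*v - 5*n^2 - 5*n*v - 14*n - 14*v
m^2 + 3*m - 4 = (m - 1)*(m + 4)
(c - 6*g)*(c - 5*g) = c^2 - 11*c*g + 30*g^2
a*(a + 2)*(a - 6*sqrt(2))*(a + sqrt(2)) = a^4 - 5*sqrt(2)*a^3 + 2*a^3 - 10*sqrt(2)*a^2 - 12*a^2 - 24*a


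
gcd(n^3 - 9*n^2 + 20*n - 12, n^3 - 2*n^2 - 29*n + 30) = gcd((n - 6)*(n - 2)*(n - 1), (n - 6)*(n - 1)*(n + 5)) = n^2 - 7*n + 6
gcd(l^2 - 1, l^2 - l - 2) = l + 1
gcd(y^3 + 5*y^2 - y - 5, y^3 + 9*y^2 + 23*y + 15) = y^2 + 6*y + 5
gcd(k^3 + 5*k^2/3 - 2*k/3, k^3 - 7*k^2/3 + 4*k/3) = k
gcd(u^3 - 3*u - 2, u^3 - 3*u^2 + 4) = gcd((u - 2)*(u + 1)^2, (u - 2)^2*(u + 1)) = u^2 - u - 2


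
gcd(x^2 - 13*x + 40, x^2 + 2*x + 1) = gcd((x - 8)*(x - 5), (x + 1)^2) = 1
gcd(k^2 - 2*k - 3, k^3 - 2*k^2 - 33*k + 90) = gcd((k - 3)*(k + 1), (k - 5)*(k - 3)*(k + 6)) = k - 3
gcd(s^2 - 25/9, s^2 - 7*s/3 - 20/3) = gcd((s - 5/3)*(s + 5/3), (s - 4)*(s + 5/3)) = s + 5/3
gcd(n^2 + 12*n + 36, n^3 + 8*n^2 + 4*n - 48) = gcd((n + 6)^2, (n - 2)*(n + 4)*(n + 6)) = n + 6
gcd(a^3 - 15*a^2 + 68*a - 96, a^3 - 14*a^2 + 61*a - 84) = a^2 - 7*a + 12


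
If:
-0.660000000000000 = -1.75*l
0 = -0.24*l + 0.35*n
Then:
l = 0.38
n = 0.26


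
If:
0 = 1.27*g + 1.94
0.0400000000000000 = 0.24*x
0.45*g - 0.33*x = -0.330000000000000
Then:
No Solution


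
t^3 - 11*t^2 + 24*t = t*(t - 8)*(t - 3)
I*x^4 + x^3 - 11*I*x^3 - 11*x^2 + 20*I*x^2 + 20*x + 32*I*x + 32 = (x - 8)*(x - 4)*(x - I)*(I*x + I)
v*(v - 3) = v^2 - 3*v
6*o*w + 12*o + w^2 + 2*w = (6*o + w)*(w + 2)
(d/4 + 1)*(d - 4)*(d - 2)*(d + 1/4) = d^4/4 - 7*d^3/16 - 33*d^2/8 + 7*d + 2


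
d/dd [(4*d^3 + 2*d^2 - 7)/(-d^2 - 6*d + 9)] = 2*(-2*d^4 - 24*d^3 + 48*d^2 + 11*d - 21)/(d^4 + 12*d^3 + 18*d^2 - 108*d + 81)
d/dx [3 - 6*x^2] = -12*x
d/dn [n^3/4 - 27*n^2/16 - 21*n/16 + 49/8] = 3*n^2/4 - 27*n/8 - 21/16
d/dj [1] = 0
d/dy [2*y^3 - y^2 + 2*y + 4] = 6*y^2 - 2*y + 2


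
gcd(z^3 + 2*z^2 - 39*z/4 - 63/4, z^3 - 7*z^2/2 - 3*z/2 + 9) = z^2 - 3*z/2 - 9/2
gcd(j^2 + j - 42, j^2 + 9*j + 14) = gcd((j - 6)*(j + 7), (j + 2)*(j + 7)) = j + 7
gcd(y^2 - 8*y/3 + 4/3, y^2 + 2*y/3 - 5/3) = 1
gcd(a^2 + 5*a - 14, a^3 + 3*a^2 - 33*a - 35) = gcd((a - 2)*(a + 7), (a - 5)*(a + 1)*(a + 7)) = a + 7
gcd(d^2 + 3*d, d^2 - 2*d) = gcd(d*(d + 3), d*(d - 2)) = d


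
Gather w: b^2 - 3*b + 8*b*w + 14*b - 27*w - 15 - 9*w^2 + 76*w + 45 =b^2 + 11*b - 9*w^2 + w*(8*b + 49) + 30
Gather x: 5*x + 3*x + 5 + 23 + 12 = 8*x + 40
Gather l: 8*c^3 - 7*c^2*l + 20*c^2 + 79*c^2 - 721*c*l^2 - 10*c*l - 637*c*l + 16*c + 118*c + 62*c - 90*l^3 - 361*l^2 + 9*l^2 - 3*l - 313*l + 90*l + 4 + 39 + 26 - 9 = 8*c^3 + 99*c^2 + 196*c - 90*l^3 + l^2*(-721*c - 352) + l*(-7*c^2 - 647*c - 226) + 60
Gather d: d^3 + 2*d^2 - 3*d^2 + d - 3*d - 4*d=d^3 - d^2 - 6*d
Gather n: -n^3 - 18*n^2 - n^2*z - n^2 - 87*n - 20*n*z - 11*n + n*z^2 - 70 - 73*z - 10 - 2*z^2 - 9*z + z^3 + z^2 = -n^3 + n^2*(-z - 19) + n*(z^2 - 20*z - 98) + z^3 - z^2 - 82*z - 80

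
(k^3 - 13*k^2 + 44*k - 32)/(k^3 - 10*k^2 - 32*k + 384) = (k^2 - 5*k + 4)/(k^2 - 2*k - 48)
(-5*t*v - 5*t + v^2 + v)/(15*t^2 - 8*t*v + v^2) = (-v - 1)/(3*t - v)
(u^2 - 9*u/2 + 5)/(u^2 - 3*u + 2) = (u - 5/2)/(u - 1)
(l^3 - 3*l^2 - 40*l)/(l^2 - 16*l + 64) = l*(l + 5)/(l - 8)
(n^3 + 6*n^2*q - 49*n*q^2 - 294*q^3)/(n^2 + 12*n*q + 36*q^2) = (n^2 - 49*q^2)/(n + 6*q)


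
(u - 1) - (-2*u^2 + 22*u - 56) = 2*u^2 - 21*u + 55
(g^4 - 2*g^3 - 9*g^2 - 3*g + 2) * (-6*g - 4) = -6*g^5 + 8*g^4 + 62*g^3 + 54*g^2 - 8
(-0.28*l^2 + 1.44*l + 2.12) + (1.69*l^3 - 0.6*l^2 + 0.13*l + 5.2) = 1.69*l^3 - 0.88*l^2 + 1.57*l + 7.32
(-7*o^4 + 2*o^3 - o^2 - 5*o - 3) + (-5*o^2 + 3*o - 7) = -7*o^4 + 2*o^3 - 6*o^2 - 2*o - 10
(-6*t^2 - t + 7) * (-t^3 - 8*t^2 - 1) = 6*t^5 + 49*t^4 + t^3 - 50*t^2 + t - 7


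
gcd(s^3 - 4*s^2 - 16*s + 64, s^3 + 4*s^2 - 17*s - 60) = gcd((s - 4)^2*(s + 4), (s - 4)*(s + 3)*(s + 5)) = s - 4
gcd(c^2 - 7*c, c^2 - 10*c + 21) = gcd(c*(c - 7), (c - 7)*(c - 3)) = c - 7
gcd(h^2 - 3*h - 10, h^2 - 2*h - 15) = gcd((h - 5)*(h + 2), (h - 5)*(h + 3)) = h - 5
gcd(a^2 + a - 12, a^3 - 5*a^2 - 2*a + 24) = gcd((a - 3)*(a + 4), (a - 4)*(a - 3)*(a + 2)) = a - 3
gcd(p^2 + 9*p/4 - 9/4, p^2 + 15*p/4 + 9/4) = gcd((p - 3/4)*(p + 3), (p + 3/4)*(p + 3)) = p + 3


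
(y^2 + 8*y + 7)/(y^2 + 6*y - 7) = (y + 1)/(y - 1)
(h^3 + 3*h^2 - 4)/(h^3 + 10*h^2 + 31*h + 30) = (h^2 + h - 2)/(h^2 + 8*h + 15)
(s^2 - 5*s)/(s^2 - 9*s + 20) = s/(s - 4)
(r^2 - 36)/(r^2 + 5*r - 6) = (r - 6)/(r - 1)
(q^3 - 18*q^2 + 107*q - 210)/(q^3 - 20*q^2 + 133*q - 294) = (q - 5)/(q - 7)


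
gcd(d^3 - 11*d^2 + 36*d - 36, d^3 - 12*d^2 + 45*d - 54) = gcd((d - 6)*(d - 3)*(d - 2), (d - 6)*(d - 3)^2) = d^2 - 9*d + 18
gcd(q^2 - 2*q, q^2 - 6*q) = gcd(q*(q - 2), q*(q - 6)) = q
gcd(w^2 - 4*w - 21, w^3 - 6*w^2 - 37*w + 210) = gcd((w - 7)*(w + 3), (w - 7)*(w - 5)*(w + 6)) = w - 7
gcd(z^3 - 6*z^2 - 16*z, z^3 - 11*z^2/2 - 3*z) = z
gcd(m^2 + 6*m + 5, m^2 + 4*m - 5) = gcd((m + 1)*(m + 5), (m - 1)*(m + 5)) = m + 5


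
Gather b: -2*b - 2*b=-4*b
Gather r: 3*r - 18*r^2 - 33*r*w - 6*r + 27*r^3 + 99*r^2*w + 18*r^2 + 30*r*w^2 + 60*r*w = 27*r^3 + 99*r^2*w + r*(30*w^2 + 27*w - 3)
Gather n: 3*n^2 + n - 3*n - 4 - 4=3*n^2 - 2*n - 8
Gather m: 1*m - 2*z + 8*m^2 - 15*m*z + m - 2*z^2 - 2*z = 8*m^2 + m*(2 - 15*z) - 2*z^2 - 4*z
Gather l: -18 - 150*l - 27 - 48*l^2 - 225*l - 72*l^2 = -120*l^2 - 375*l - 45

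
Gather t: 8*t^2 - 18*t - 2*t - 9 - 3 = 8*t^2 - 20*t - 12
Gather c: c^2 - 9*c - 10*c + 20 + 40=c^2 - 19*c + 60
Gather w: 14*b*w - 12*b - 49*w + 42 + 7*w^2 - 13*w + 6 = -12*b + 7*w^2 + w*(14*b - 62) + 48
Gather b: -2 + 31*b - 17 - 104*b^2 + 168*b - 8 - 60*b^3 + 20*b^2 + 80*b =-60*b^3 - 84*b^2 + 279*b - 27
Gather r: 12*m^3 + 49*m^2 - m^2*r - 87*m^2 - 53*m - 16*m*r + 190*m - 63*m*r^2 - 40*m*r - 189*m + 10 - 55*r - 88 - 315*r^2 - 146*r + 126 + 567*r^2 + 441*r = 12*m^3 - 38*m^2 - 52*m + r^2*(252 - 63*m) + r*(-m^2 - 56*m + 240) + 48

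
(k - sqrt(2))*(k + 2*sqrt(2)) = k^2 + sqrt(2)*k - 4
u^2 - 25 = (u - 5)*(u + 5)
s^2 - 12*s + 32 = (s - 8)*(s - 4)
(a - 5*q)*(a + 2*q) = a^2 - 3*a*q - 10*q^2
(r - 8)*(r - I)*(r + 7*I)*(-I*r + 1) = -I*r^4 + 7*r^3 + 8*I*r^3 - 56*r^2 - I*r^2 + 7*r + 8*I*r - 56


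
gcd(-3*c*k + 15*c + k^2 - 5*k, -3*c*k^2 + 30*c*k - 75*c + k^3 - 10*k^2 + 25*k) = 3*c*k - 15*c - k^2 + 5*k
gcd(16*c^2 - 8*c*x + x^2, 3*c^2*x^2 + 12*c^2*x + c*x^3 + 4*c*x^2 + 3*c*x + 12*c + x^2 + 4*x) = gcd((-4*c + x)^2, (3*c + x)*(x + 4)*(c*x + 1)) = 1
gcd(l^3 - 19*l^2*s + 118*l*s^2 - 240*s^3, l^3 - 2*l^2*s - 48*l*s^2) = -l + 8*s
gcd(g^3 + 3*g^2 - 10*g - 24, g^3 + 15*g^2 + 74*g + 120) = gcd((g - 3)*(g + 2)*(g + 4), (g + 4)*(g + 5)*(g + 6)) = g + 4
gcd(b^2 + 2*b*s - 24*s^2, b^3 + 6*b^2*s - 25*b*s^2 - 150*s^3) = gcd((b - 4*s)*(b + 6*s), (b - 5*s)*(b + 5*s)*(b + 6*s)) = b + 6*s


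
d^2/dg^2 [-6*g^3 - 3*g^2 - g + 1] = -36*g - 6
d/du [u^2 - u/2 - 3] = 2*u - 1/2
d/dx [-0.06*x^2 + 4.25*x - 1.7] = 4.25 - 0.12*x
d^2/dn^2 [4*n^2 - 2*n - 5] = 8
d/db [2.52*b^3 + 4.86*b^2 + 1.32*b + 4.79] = 7.56*b^2 + 9.72*b + 1.32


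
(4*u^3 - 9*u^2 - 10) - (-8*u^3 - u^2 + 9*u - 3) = 12*u^3 - 8*u^2 - 9*u - 7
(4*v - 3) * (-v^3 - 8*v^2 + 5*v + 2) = -4*v^4 - 29*v^3 + 44*v^2 - 7*v - 6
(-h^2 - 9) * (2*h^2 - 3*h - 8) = -2*h^4 + 3*h^3 - 10*h^2 + 27*h + 72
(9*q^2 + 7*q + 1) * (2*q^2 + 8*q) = 18*q^4 + 86*q^3 + 58*q^2 + 8*q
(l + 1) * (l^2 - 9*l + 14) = l^3 - 8*l^2 + 5*l + 14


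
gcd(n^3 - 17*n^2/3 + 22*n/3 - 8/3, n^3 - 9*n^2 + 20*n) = n - 4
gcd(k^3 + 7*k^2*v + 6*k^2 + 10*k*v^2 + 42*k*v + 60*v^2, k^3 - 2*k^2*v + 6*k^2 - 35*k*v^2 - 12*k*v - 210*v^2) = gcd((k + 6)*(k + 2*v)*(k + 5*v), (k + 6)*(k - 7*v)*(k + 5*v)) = k^2 + 5*k*v + 6*k + 30*v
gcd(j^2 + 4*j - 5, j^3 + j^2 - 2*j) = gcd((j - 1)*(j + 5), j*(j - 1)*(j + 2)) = j - 1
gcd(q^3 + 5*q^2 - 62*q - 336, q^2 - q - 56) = q^2 - q - 56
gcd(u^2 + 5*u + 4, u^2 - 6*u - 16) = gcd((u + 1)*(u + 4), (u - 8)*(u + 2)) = 1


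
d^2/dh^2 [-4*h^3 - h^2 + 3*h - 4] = -24*h - 2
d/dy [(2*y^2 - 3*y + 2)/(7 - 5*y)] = (-10*y^2 + 28*y - 11)/(25*y^2 - 70*y + 49)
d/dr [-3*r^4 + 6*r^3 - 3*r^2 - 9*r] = -12*r^3 + 18*r^2 - 6*r - 9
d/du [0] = 0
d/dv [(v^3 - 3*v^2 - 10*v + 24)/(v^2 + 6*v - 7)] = (v^4 + 12*v^3 - 29*v^2 - 6*v - 74)/(v^4 + 12*v^3 + 22*v^2 - 84*v + 49)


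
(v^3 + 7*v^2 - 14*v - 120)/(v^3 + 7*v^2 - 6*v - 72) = (v^2 + v - 20)/(v^2 + v - 12)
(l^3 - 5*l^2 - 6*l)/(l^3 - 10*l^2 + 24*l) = (l + 1)/(l - 4)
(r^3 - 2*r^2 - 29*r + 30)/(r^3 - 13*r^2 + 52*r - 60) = (r^2 + 4*r - 5)/(r^2 - 7*r + 10)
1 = 1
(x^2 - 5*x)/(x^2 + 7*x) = (x - 5)/(x + 7)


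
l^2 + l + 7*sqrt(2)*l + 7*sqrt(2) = (l + 1)*(l + 7*sqrt(2))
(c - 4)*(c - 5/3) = c^2 - 17*c/3 + 20/3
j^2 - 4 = (j - 2)*(j + 2)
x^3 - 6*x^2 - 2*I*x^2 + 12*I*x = x*(x - 6)*(x - 2*I)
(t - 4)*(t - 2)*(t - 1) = t^3 - 7*t^2 + 14*t - 8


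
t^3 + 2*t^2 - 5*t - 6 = (t - 2)*(t + 1)*(t + 3)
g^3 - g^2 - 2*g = g*(g - 2)*(g + 1)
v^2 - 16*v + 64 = (v - 8)^2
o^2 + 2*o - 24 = (o - 4)*(o + 6)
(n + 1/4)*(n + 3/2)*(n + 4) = n^3 + 23*n^2/4 + 59*n/8 + 3/2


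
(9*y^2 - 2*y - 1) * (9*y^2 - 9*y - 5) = 81*y^4 - 99*y^3 - 36*y^2 + 19*y + 5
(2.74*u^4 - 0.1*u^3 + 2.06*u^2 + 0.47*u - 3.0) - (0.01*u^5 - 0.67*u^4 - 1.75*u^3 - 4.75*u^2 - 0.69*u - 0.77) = -0.01*u^5 + 3.41*u^4 + 1.65*u^3 + 6.81*u^2 + 1.16*u - 2.23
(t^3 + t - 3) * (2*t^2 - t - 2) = 2*t^5 - t^4 - 7*t^2 + t + 6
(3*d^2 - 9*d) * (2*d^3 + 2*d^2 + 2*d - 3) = 6*d^5 - 12*d^4 - 12*d^3 - 27*d^2 + 27*d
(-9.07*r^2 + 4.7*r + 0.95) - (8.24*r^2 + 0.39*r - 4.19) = -17.31*r^2 + 4.31*r + 5.14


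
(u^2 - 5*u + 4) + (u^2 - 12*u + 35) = 2*u^2 - 17*u + 39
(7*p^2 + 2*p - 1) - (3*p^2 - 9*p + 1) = 4*p^2 + 11*p - 2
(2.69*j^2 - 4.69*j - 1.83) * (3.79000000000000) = 10.1951*j^2 - 17.7751*j - 6.9357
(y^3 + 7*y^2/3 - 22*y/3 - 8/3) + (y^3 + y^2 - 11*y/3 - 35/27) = 2*y^3 + 10*y^2/3 - 11*y - 107/27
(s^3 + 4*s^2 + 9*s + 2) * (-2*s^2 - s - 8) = -2*s^5 - 9*s^4 - 30*s^3 - 45*s^2 - 74*s - 16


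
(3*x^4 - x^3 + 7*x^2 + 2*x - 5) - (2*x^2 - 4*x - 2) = 3*x^4 - x^3 + 5*x^2 + 6*x - 3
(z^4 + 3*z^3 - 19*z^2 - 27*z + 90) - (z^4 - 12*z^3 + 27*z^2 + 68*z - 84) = 15*z^3 - 46*z^2 - 95*z + 174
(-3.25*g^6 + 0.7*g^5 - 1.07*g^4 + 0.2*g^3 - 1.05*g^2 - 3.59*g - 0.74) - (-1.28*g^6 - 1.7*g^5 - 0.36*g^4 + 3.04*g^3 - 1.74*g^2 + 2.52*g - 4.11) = -1.97*g^6 + 2.4*g^5 - 0.71*g^4 - 2.84*g^3 + 0.69*g^2 - 6.11*g + 3.37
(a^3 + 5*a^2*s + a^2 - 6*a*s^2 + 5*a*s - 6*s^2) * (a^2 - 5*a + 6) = a^5 + 5*a^4*s - 4*a^4 - 6*a^3*s^2 - 20*a^3*s + a^3 + 24*a^2*s^2 + 5*a^2*s + 6*a^2 - 6*a*s^2 + 30*a*s - 36*s^2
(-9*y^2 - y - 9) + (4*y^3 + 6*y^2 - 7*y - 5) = 4*y^3 - 3*y^2 - 8*y - 14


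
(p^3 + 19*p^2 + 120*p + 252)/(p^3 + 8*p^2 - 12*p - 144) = (p + 7)/(p - 4)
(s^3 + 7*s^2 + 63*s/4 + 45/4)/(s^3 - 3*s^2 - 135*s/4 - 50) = (2*s^2 + 9*s + 9)/(2*s^2 - 11*s - 40)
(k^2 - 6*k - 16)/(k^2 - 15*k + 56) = (k + 2)/(k - 7)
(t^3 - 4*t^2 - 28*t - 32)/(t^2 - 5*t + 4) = (t^3 - 4*t^2 - 28*t - 32)/(t^2 - 5*t + 4)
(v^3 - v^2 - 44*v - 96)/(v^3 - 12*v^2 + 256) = (v + 3)/(v - 8)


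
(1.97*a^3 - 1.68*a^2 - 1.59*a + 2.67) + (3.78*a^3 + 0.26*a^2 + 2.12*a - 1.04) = 5.75*a^3 - 1.42*a^2 + 0.53*a + 1.63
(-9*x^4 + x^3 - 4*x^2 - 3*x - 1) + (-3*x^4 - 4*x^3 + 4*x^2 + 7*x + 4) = -12*x^4 - 3*x^3 + 4*x + 3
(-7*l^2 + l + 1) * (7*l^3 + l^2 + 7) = -49*l^5 + 8*l^3 - 48*l^2 + 7*l + 7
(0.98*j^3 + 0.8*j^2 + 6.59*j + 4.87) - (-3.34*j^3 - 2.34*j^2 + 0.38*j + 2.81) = 4.32*j^3 + 3.14*j^2 + 6.21*j + 2.06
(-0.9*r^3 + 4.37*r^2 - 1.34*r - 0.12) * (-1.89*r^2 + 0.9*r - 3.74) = 1.701*r^5 - 9.0693*r^4 + 9.8316*r^3 - 17.323*r^2 + 4.9036*r + 0.4488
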